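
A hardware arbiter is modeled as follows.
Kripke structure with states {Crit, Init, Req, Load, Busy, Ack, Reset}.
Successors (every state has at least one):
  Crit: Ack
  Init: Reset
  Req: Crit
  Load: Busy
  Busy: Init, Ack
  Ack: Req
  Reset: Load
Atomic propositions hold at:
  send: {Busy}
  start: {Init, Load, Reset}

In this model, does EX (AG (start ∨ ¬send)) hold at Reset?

Sat(¬send) = {Crit, Init, Req, Load, Ack, Reset}
Sat(start ∨ ¬send) = {Crit, Init, Req, Load, Ack, Reset}
AG (start ∨ ¬send): greatest fixpoint, start Z0 = {Crit, Init, Req, Load, Ack, Reset}, keep only states in Sat with every successor in Z. Z1 = {Crit, Init, Req, Ack, Reset}; Z2 = {Crit, Init, Req, Ack}; Z3 = {Crit, Req, Ack}; fixed.
Sat(AG (start ∨ ¬send)) = {Crit, Req, Ack}
Sat(EX (AG (start ∨ ¬send))) = {s : some successor in {Crit, Req, Ack}} = {Crit, Req, Busy, Ack}
Reset ∉ Sat(EX (AG (start ∨ ¬send))) = {Crit, Req, Busy, Ack}, so the formula does not hold at Reset.

No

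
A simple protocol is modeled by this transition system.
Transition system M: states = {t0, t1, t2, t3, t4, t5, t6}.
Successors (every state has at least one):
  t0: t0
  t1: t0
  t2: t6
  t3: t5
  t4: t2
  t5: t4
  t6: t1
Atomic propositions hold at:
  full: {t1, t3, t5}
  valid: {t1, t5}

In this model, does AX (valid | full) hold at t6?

Sat(valid | full) = {t1, t3, t5}
Sat(AX (valid | full)) = {s : every successor in {t1, t3, t5}} = {t3, t6}
t6 ∈ Sat(AX (valid | full)) = {t3, t6}, so the formula holds at t6.

Yes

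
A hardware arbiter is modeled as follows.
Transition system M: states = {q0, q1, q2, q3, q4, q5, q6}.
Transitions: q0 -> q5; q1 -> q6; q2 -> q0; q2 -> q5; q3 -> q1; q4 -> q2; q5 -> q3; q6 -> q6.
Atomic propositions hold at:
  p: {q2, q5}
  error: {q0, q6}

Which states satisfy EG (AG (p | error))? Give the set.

Sat(p | error) = {q0, q2, q5, q6}
AG (p | error): greatest fixpoint, start Z0 = {q0, q2, q5, q6}, keep only states in Sat with every successor in Z. Z1 = {q0, q2, q6}; Z2 = {q6}; fixed.
Sat(AG (p | error)) = {q6}
EG (AG (p | error)): greatest fixpoint, start Z0 = {q6}, keep only states in Sat with some successor in Z. Already a fixed point.
Sat(EG (AG (p | error))) = {q6}

{q6}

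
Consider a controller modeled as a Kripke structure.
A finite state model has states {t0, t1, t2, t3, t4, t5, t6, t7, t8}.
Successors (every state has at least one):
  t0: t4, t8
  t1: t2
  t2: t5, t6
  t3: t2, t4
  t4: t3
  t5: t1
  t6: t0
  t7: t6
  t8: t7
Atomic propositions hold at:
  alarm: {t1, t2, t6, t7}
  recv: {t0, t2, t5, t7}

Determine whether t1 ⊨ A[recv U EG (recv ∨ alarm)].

Sat(recv ∨ alarm) = {t0, t1, t2, t5, t6, t7}
EG (recv ∨ alarm): greatest fixpoint, start Z0 = {t0, t1, t2, t5, t6, t7}, keep only states in Sat with some successor in Z. Z1 = {t1, t2, t5, t6, t7}; Z2 = {t1, t2, t5, t7}; Z3 = {t1, t2, t5}; fixed.
Sat(EG (recv ∨ alarm)) = {t1, t2, t5}
A[recv U EG (recv ∨ alarm)]: least fixpoint, start Z0 = Sat(EG (recv ∨ alarm)) = {t1, t2, t5}, add states in Sat(recv) with every successor in Z. Already a fixed point.
Sat(A[recv U EG (recv ∨ alarm)]) = {t1, t2, t5}
t1 ∈ Sat(A[recv U EG (recv ∨ alarm)]) = {t1, t2, t5}, so the formula holds at t1.

Yes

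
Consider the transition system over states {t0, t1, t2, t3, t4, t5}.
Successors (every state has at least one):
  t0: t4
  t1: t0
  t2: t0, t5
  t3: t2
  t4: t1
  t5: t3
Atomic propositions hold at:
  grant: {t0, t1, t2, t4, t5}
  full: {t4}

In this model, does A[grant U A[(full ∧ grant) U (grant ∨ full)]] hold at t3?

Sat(full ∧ grant) = {t4}
Sat(grant ∨ full) = {t0, t1, t2, t4, t5}
A[(full ∧ grant) U (grant ∨ full)]: least fixpoint, start Z0 = Sat((grant ∨ full)) = {t0, t1, t2, t4, t5}, add states in Sat(full ∧ grant) with every successor in Z. Already a fixed point.
Sat(A[(full ∧ grant) U (grant ∨ full)]) = {t0, t1, t2, t4, t5}
A[grant U A[(full ∧ grant) U (grant ∨ full)]]: least fixpoint, start Z0 = Sat(A[(full ∧ grant) U (grant ∨ full)]) = {t0, t1, t2, t4, t5}, add states in Sat(grant) with every successor in Z. Already a fixed point.
Sat(A[grant U A[(full ∧ grant) U (grant ∨ full)]]) = {t0, t1, t2, t4, t5}
t3 ∉ Sat(A[grant U A[(full ∧ grant) U (grant ∨ full)]]) = {t0, t1, t2, t4, t5}, so the formula does not hold at t3.

No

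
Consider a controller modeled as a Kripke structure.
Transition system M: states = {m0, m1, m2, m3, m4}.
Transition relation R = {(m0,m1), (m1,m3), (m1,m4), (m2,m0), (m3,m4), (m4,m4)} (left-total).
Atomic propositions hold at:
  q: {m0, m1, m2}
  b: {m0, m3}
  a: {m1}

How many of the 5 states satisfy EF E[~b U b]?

Sat(~b) = {m1, m2, m4}
E[~b U b]: least fixpoint, start Z0 = Sat(b) = {m0, m3}, add states in Sat(~b) with some successor in Z. Z1 = {m0, m1, m2, m3}; fixed.
Sat(E[~b U b]) = {m0, m1, m2, m3}
EF E[~b U b]: least fixpoint, start Z0 = {m0, m1, m2, m3}, add states with some successor in Z. Already a fixed point.
Sat(EF E[~b U b]) = {m0, m1, m2, m3}
|Sat(EF E[~b U b])| = |{m0, m1, m2, m3}| = 4.

4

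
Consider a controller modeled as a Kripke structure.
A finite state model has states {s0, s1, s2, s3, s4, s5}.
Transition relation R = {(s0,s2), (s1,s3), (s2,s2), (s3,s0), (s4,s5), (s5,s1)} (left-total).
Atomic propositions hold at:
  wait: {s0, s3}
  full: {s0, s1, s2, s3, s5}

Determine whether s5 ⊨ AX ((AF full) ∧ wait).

No

AF full: least fixpoint, start Z0 = {s0, s1, s2, s3, s5}, add states with every successor in Z. Z1 = {s0, s1, s2, s3, s4, s5}; fixed.
Sat(AF full) = {s0, s1, s2, s3, s4, s5}
Sat((AF full) ∧ wait) = {s0, s3}
Sat(AX ((AF full) ∧ wait)) = {s : every successor in {s0, s3}} = {s1, s3}
s5 ∉ Sat(AX ((AF full) ∧ wait)) = {s1, s3}, so the formula does not hold at s5.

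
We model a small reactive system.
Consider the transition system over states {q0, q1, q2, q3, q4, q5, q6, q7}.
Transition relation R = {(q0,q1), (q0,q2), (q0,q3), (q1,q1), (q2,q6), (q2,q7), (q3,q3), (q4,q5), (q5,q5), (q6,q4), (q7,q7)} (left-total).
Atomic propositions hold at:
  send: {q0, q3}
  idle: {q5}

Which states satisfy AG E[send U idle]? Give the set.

{q5}

E[send U idle]: least fixpoint, start Z0 = Sat(idle) = {q5}, add states in Sat(send) with some successor in Z. Already a fixed point.
Sat(E[send U idle]) = {q5}
AG E[send U idle]: greatest fixpoint, start Z0 = {q5}, keep only states in Sat with every successor in Z. Already a fixed point.
Sat(AG E[send U idle]) = {q5}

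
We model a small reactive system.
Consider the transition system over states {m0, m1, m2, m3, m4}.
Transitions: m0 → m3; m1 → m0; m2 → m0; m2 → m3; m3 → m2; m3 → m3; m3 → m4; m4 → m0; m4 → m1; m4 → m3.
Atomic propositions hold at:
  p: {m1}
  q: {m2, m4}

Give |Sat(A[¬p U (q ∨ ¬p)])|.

4

Sat(¬p) = {m0, m2, m3, m4}
Sat(q ∨ ¬p) = {m0, m2, m3, m4}
A[¬p U (q ∨ ¬p)]: least fixpoint, start Z0 = Sat((q ∨ ¬p)) = {m0, m2, m3, m4}, add states in Sat(¬p) with every successor in Z. Already a fixed point.
Sat(A[¬p U (q ∨ ¬p)]) = {m0, m2, m3, m4}
|Sat(A[¬p U (q ∨ ¬p)])| = |{m0, m2, m3, m4}| = 4.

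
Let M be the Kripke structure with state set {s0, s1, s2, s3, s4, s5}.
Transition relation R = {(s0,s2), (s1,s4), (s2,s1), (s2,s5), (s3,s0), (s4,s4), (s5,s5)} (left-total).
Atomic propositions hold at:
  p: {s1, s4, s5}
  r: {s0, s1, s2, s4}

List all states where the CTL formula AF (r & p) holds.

Sat(r & p) = {s1, s4}
AF (r & p): least fixpoint, start Z0 = {s1, s4}, add states with every successor in Z. Already a fixed point.
Sat(AF (r & p)) = {s1, s4}

{s1, s4}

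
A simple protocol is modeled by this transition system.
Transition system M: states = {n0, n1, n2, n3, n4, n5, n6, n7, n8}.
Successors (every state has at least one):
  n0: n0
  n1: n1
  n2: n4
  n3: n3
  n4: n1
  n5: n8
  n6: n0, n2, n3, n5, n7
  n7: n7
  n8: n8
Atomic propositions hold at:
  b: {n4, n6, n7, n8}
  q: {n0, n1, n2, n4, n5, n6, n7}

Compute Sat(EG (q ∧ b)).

{n6, n7}

Sat(q ∧ b) = {n4, n6, n7}
EG (q ∧ b): greatest fixpoint, start Z0 = {n4, n6, n7}, keep only states in Sat with some successor in Z. Z1 = {n6, n7}; fixed.
Sat(EG (q ∧ b)) = {n6, n7}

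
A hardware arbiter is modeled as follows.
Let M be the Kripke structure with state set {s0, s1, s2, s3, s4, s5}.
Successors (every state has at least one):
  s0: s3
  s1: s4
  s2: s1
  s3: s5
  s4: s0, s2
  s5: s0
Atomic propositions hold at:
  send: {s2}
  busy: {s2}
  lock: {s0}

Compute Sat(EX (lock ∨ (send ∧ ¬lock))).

Sat(¬lock) = {s1, s2, s3, s4, s5}
Sat(send ∧ ¬lock) = {s2}
Sat(lock ∨ (send ∧ ¬lock)) = {s0, s2}
Sat(EX (lock ∨ (send ∧ ¬lock))) = {s : some successor in {s0, s2}} = {s4, s5}

{s4, s5}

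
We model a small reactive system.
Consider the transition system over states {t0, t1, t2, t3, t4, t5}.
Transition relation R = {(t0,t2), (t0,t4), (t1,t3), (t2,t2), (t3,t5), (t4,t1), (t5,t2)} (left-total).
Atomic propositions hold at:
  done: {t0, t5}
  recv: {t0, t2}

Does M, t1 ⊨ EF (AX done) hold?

Yes

Sat(AX done) = {s : every successor in {t0, t5}} = {t3}
EF (AX done): least fixpoint, start Z0 = {t3}, add states with some successor in Z. Z1 = {t1, t3}; Z2 = {t1, t3, t4}; Z3 = {t0, t1, t3, t4}; fixed.
Sat(EF (AX done)) = {t0, t1, t3, t4}
t1 ∈ Sat(EF (AX done)) = {t0, t1, t3, t4}, so the formula holds at t1.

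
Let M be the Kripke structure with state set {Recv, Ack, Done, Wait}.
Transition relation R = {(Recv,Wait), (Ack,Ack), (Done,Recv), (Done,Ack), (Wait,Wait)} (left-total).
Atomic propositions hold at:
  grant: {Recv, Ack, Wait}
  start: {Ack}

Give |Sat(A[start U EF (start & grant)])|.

2

Sat(start & grant) = {Ack}
EF (start & grant): least fixpoint, start Z0 = {Ack}, add states with some successor in Z. Z1 = {Ack, Done}; fixed.
Sat(EF (start & grant)) = {Ack, Done}
A[start U EF (start & grant)]: least fixpoint, start Z0 = Sat(EF (start & grant)) = {Ack, Done}, add states in Sat(start) with every successor in Z. Already a fixed point.
Sat(A[start U EF (start & grant)]) = {Ack, Done}
|Sat(A[start U EF (start & grant)])| = |{Ack, Done}| = 2.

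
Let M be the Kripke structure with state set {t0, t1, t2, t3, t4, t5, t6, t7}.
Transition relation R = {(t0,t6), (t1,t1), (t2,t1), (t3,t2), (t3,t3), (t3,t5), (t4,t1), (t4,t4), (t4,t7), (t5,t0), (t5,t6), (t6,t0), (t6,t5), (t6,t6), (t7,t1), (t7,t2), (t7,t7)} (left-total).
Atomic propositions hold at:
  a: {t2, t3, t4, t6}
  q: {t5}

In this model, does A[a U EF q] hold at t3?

Yes

EF q: least fixpoint, start Z0 = {t5}, add states with some successor in Z. Z1 = {t3, t5, t6}; Z2 = {t0, t3, t5, t6}; fixed.
Sat(EF q) = {t0, t3, t5, t6}
A[a U EF q]: least fixpoint, start Z0 = Sat(EF q) = {t0, t3, t5, t6}, add states in Sat(a) with every successor in Z. Already a fixed point.
Sat(A[a U EF q]) = {t0, t3, t5, t6}
t3 ∈ Sat(A[a U EF q]) = {t0, t3, t5, t6}, so the formula holds at t3.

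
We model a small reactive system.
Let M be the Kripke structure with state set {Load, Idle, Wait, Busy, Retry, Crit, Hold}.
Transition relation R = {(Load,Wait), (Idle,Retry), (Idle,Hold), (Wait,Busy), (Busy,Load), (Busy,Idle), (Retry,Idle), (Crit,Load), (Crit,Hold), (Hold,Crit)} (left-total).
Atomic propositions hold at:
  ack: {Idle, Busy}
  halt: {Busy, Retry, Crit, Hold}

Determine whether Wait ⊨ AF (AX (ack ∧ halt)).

Sat(ack ∧ halt) = {Busy}
Sat(AX (ack ∧ halt)) = {s : every successor in {Busy}} = {Wait}
AF (AX (ack ∧ halt)): least fixpoint, start Z0 = {Wait}, add states with every successor in Z. Z1 = {Load, Wait}; fixed.
Sat(AF (AX (ack ∧ halt))) = {Load, Wait}
Wait ∈ Sat(AF (AX (ack ∧ halt))) = {Load, Wait}, so the formula holds at Wait.

Yes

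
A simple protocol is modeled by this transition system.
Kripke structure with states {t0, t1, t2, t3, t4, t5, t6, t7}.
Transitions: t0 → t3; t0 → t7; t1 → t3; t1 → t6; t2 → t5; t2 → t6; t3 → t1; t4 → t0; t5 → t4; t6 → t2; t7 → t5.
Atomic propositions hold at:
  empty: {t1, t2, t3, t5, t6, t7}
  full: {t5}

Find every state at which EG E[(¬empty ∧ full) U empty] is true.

{t1, t2, t3, t6}

Sat(¬empty) = {t0, t4}
Sat(¬empty ∧ full) = ∅
E[(¬empty ∧ full) U empty]: least fixpoint, start Z0 = Sat(empty) = {t1, t2, t3, t5, t6, t7}, add states in Sat(¬empty ∧ full) with some successor in Z. Already a fixed point.
Sat(E[(¬empty ∧ full) U empty]) = {t1, t2, t3, t5, t6, t7}
EG E[(¬empty ∧ full) U empty]: greatest fixpoint, start Z0 = {t1, t2, t3, t5, t6, t7}, keep only states in Sat with some successor in Z. Z1 = {t1, t2, t3, t6, t7}; Z2 = {t1, t2, t3, t6}; fixed.
Sat(EG E[(¬empty ∧ full) U empty]) = {t1, t2, t3, t6}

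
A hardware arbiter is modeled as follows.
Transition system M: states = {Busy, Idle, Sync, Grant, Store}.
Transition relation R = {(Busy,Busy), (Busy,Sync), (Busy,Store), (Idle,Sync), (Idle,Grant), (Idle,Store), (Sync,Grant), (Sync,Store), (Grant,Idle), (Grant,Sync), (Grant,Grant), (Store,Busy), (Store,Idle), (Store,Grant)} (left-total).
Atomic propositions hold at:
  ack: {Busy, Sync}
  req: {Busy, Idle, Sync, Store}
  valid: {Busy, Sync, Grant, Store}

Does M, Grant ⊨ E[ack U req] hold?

E[ack U req]: least fixpoint, start Z0 = Sat(req) = {Busy, Idle, Sync, Store}, add states in Sat(ack) with some successor in Z. Already a fixed point.
Sat(E[ack U req]) = {Busy, Idle, Sync, Store}
Grant ∉ Sat(E[ack U req]) = {Busy, Idle, Sync, Store}, so the formula does not hold at Grant.

No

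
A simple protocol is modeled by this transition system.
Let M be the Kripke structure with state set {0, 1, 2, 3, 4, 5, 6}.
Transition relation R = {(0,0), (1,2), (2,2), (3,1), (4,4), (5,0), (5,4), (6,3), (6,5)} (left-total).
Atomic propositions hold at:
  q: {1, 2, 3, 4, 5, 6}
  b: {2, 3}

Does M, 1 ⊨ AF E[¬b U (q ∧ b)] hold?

Yes

Sat(¬b) = {0, 1, 4, 5, 6}
Sat(q ∧ b) = {2, 3}
E[¬b U (q ∧ b)]: least fixpoint, start Z0 = Sat((q ∧ b)) = {2, 3}, add states in Sat(¬b) with some successor in Z. Z1 = {1, 2, 3, 6}; fixed.
Sat(E[¬b U (q ∧ b)]) = {1, 2, 3, 6}
AF E[¬b U (q ∧ b)]: least fixpoint, start Z0 = {1, 2, 3, 6}, add states with every successor in Z. Already a fixed point.
Sat(AF E[¬b U (q ∧ b)]) = {1, 2, 3, 6}
1 ∈ Sat(AF E[¬b U (q ∧ b)]) = {1, 2, 3, 6}, so the formula holds at 1.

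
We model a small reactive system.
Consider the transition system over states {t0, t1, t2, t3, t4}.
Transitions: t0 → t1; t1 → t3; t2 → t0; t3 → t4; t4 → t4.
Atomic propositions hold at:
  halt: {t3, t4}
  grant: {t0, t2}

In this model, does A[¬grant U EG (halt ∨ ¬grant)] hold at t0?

No

Sat(¬grant) = {t1, t3, t4}
Sat(halt ∨ ¬grant) = {t1, t3, t4}
EG (halt ∨ ¬grant): greatest fixpoint, start Z0 = {t1, t3, t4}, keep only states in Sat with some successor in Z. Already a fixed point.
Sat(EG (halt ∨ ¬grant)) = {t1, t3, t4}
A[¬grant U EG (halt ∨ ¬grant)]: least fixpoint, start Z0 = Sat(EG (halt ∨ ¬grant)) = {t1, t3, t4}, add states in Sat(¬grant) with every successor in Z. Already a fixed point.
Sat(A[¬grant U EG (halt ∨ ¬grant)]) = {t1, t3, t4}
t0 ∉ Sat(A[¬grant U EG (halt ∨ ¬grant)]) = {t1, t3, t4}, so the formula does not hold at t0.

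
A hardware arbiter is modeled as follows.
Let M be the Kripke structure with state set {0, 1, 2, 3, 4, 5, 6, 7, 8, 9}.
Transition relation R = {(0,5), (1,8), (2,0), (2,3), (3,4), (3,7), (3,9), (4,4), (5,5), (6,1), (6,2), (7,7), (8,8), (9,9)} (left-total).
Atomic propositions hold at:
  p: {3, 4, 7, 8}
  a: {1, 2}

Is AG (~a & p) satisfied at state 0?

Sat(~a) = {0, 3, 4, 5, 6, 7, 8, 9}
Sat(~a & p) = {3, 4, 7, 8}
AG (~a & p): greatest fixpoint, start Z0 = {3, 4, 7, 8}, keep only states in Sat with every successor in Z. Z1 = {4, 7, 8}; fixed.
Sat(AG (~a & p)) = {4, 7, 8}
0 ∉ Sat(AG (~a & p)) = {4, 7, 8}, so the formula does not hold at 0.

No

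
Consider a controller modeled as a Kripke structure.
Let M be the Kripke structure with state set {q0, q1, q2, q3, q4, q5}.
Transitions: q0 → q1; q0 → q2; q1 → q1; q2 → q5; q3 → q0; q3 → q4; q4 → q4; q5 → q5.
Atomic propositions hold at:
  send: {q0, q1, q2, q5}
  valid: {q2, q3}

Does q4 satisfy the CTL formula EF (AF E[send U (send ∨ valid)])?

Sat(send ∨ valid) = {q0, q1, q2, q3, q5}
E[send U (send ∨ valid)]: least fixpoint, start Z0 = Sat((send ∨ valid)) = {q0, q1, q2, q3, q5}, add states in Sat(send) with some successor in Z. Already a fixed point.
Sat(E[send U (send ∨ valid)]) = {q0, q1, q2, q3, q5}
AF E[send U (send ∨ valid)]: least fixpoint, start Z0 = {q0, q1, q2, q3, q5}, add states with every successor in Z. Already a fixed point.
Sat(AF E[send U (send ∨ valid)]) = {q0, q1, q2, q3, q5}
EF (AF E[send U (send ∨ valid)]): least fixpoint, start Z0 = {q0, q1, q2, q3, q5}, add states with some successor in Z. Already a fixed point.
Sat(EF (AF E[send U (send ∨ valid)])) = {q0, q1, q2, q3, q5}
q4 ∉ Sat(EF (AF E[send U (send ∨ valid)])) = {q0, q1, q2, q3, q5}, so the formula does not hold at q4.

No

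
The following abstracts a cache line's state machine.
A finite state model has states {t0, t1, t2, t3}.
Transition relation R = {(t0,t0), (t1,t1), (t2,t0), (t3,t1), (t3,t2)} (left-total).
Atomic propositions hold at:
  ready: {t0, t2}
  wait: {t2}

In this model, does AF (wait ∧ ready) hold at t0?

No

Sat(wait ∧ ready) = {t2}
AF (wait ∧ ready): least fixpoint, start Z0 = {t2}, add states with every successor in Z. Already a fixed point.
Sat(AF (wait ∧ ready)) = {t2}
t0 ∉ Sat(AF (wait ∧ ready)) = {t2}, so the formula does not hold at t0.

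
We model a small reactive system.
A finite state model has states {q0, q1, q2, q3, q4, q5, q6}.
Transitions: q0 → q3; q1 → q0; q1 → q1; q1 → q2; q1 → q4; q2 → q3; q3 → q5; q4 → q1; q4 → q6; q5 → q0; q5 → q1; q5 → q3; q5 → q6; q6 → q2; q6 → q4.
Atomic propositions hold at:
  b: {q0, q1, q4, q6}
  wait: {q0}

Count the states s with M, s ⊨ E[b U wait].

E[b U wait]: least fixpoint, start Z0 = Sat(wait) = {q0}, add states in Sat(b) with some successor in Z. Z1 = {q0, q1}; Z2 = {q0, q1, q4}; Z3 = {q0, q1, q4, q6}; fixed.
Sat(E[b U wait]) = {q0, q1, q4, q6}
|Sat(E[b U wait])| = |{q0, q1, q4, q6}| = 4.

4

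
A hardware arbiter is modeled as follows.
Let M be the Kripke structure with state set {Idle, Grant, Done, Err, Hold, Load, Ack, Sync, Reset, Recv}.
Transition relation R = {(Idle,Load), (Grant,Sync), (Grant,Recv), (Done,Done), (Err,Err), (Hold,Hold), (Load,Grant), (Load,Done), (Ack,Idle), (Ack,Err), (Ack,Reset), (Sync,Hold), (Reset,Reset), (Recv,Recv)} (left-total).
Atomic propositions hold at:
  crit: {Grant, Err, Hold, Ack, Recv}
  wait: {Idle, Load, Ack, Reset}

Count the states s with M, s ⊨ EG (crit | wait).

Sat(crit | wait) = {Idle, Grant, Err, Hold, Load, Ack, Reset, Recv}
EG (crit | wait): greatest fixpoint, start Z0 = {Idle, Grant, Err, Hold, Load, Ack, Reset, Recv}, keep only states in Sat with some successor in Z. Already a fixed point.
Sat(EG (crit | wait)) = {Idle, Grant, Err, Hold, Load, Ack, Reset, Recv}
|Sat(EG (crit | wait))| = |{Idle, Grant, Err, Hold, Load, Ack, Reset, Recv}| = 8.

8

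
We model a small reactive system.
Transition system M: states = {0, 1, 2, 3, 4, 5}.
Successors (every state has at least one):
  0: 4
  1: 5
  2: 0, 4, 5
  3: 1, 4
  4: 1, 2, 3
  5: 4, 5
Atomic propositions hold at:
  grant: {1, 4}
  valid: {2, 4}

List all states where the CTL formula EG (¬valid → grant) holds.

{2, 4}

Sat(¬valid) = {0, 1, 3, 5}
Sat(¬valid → grant) = {1, 2, 4}
EG (¬valid → grant): greatest fixpoint, start Z0 = {1, 2, 4}, keep only states in Sat with some successor in Z. Z1 = {2, 4}; fixed.
Sat(EG (¬valid → grant)) = {2, 4}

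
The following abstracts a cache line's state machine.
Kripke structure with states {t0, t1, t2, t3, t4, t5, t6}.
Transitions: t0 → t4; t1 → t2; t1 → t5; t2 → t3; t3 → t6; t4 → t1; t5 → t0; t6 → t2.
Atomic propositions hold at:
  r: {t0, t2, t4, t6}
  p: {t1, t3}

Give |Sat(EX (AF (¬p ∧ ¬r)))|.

Sat(¬p) = {t0, t2, t4, t5, t6}
Sat(¬r) = {t1, t3, t5}
Sat(¬p ∧ ¬r) = {t5}
AF (¬p ∧ ¬r): least fixpoint, start Z0 = {t5}, add states with every successor in Z. Already a fixed point.
Sat(AF (¬p ∧ ¬r)) = {t5}
Sat(EX (AF (¬p ∧ ¬r))) = {s : some successor in {t5}} = {t1}
|Sat(EX (AF (¬p ∧ ¬r)))| = |{t1}| = 1.

1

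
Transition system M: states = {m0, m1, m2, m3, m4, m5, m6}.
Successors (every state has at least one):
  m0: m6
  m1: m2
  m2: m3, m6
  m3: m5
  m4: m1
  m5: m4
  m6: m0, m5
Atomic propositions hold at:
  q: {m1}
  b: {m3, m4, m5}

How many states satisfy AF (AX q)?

3

Sat(AX q) = {s : every successor in {m1}} = {m4}
AF (AX q): least fixpoint, start Z0 = {m4}, add states with every successor in Z. Z1 = {m4, m5}; Z2 = {m3, m4, m5}; fixed.
Sat(AF (AX q)) = {m3, m4, m5}
|Sat(AF (AX q))| = |{m3, m4, m5}| = 3.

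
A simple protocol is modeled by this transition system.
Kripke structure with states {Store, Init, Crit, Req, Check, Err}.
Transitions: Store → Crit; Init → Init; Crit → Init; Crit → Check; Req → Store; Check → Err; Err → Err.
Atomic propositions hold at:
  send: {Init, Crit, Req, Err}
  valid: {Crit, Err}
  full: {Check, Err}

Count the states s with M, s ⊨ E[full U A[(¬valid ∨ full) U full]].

2

Sat(¬valid) = {Store, Init, Req, Check}
Sat(¬valid ∨ full) = {Store, Init, Req, Check, Err}
A[(¬valid ∨ full) U full]: least fixpoint, start Z0 = Sat(full) = {Check, Err}, add states in Sat(¬valid ∨ full) with every successor in Z. Already a fixed point.
Sat(A[(¬valid ∨ full) U full]) = {Check, Err}
E[full U A[(¬valid ∨ full) U full]]: least fixpoint, start Z0 = Sat(A[(¬valid ∨ full) U full]) = {Check, Err}, add states in Sat(full) with some successor in Z. Already a fixed point.
Sat(E[full U A[(¬valid ∨ full) U full]]) = {Check, Err}
|Sat(E[full U A[(¬valid ∨ full) U full]])| = |{Check, Err}| = 2.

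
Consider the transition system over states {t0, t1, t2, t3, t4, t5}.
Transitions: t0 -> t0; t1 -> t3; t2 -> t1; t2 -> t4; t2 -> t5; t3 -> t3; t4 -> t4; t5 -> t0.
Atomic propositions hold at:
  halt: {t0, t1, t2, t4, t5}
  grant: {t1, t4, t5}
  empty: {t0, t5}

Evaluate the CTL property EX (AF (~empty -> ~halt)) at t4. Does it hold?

No

Sat(~empty) = {t1, t2, t3, t4}
Sat(~halt) = {t3}
Sat(~empty -> ~halt) = {t0, t3, t5}
AF (~empty -> ~halt): least fixpoint, start Z0 = {t0, t3, t5}, add states with every successor in Z. Z1 = {t0, t1, t3, t5}; fixed.
Sat(AF (~empty -> ~halt)) = {t0, t1, t3, t5}
Sat(EX (AF (~empty -> ~halt))) = {s : some successor in {t0, t1, t3, t5}} = {t0, t1, t2, t3, t5}
t4 ∉ Sat(EX (AF (~empty -> ~halt))) = {t0, t1, t2, t3, t5}, so the formula does not hold at t4.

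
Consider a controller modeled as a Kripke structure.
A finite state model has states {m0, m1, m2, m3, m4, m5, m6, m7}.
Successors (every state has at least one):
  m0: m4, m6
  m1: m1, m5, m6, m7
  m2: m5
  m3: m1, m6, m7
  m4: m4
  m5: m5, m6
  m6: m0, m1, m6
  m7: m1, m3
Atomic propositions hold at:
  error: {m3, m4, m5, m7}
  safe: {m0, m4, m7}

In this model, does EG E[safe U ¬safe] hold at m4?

Sat(¬safe) = {m1, m2, m3, m5, m6}
E[safe U ¬safe]: least fixpoint, start Z0 = Sat(¬safe) = {m1, m2, m3, m5, m6}, add states in Sat(safe) with some successor in Z. Z1 = {m0, m1, m2, m3, m5, m6, m7}; fixed.
Sat(E[safe U ¬safe]) = {m0, m1, m2, m3, m5, m6, m7}
EG E[safe U ¬safe]: greatest fixpoint, start Z0 = {m0, m1, m2, m3, m5, m6, m7}, keep only states in Sat with some successor in Z. Already a fixed point.
Sat(EG E[safe U ¬safe]) = {m0, m1, m2, m3, m5, m6, m7}
m4 ∉ Sat(EG E[safe U ¬safe]) = {m0, m1, m2, m3, m5, m6, m7}, so the formula does not hold at m4.

No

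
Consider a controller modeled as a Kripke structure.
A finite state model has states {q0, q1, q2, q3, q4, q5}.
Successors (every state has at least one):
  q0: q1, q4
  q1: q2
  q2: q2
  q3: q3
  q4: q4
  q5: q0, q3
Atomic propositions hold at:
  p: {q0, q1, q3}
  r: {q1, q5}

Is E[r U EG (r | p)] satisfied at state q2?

No

Sat(r | p) = {q0, q1, q3, q5}
EG (r | p): greatest fixpoint, start Z0 = {q0, q1, q3, q5}, keep only states in Sat with some successor in Z. Z1 = {q0, q3, q5}; Z2 = {q3, q5}; fixed.
Sat(EG (r | p)) = {q3, q5}
E[r U EG (r | p)]: least fixpoint, start Z0 = Sat(EG (r | p)) = {q3, q5}, add states in Sat(r) with some successor in Z. Already a fixed point.
Sat(E[r U EG (r | p)]) = {q3, q5}
q2 ∉ Sat(E[r U EG (r | p)]) = {q3, q5}, so the formula does not hold at q2.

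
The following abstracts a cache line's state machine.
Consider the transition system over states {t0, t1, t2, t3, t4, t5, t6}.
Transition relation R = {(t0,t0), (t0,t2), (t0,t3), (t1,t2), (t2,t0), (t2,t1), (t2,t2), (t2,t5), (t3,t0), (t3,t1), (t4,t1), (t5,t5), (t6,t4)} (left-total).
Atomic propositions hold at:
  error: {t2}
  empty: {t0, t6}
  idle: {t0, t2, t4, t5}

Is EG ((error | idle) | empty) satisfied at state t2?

Sat(error | idle) = {t0, t2, t4, t5}
Sat((error | idle) | empty) = {t0, t2, t4, t5, t6}
EG ((error | idle) | empty): greatest fixpoint, start Z0 = {t0, t2, t4, t5, t6}, keep only states in Sat with some successor in Z. Z1 = {t0, t2, t5, t6}; Z2 = {t0, t2, t5}; fixed.
Sat(EG ((error | idle) | empty)) = {t0, t2, t5}
t2 ∈ Sat(EG ((error | idle) | empty)) = {t0, t2, t5}, so the formula holds at t2.

Yes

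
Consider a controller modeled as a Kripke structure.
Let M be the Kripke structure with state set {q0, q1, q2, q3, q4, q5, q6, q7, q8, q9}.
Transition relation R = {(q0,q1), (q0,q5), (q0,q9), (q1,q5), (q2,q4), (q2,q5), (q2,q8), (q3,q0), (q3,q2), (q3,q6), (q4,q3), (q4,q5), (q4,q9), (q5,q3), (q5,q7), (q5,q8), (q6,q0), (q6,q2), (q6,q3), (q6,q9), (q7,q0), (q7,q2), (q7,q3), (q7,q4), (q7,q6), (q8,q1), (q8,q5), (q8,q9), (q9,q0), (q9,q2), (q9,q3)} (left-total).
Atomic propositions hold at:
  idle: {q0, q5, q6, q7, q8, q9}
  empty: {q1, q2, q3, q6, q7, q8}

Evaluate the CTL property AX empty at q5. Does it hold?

Yes

Sat(AX empty) = {s : every successor in {q1, q2, q3, q6, q7, q8}} = {q5}
q5 ∈ Sat(AX empty) = {q5}, so the formula holds at q5.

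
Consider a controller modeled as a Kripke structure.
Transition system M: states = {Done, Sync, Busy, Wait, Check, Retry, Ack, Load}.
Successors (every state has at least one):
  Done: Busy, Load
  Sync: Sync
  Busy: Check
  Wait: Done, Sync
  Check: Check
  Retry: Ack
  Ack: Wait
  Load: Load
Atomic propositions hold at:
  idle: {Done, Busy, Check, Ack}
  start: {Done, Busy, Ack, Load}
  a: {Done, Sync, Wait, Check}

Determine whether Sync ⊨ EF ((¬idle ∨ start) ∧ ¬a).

Sat(¬idle) = {Sync, Wait, Retry, Load}
Sat(¬idle ∨ start) = {Done, Sync, Busy, Wait, Retry, Ack, Load}
Sat(¬a) = {Busy, Retry, Ack, Load}
Sat((¬idle ∨ start) ∧ ¬a) = {Busy, Retry, Ack, Load}
EF ((¬idle ∨ start) ∧ ¬a): least fixpoint, start Z0 = {Busy, Retry, Ack, Load}, add states with some successor in Z. Z1 = {Done, Busy, Retry, Ack, Load}; Z2 = {Done, Busy, Wait, Retry, Ack, Load}; fixed.
Sat(EF ((¬idle ∨ start) ∧ ¬a)) = {Done, Busy, Wait, Retry, Ack, Load}
Sync ∉ Sat(EF ((¬idle ∨ start) ∧ ¬a)) = {Done, Busy, Wait, Retry, Ack, Load}, so the formula does not hold at Sync.

No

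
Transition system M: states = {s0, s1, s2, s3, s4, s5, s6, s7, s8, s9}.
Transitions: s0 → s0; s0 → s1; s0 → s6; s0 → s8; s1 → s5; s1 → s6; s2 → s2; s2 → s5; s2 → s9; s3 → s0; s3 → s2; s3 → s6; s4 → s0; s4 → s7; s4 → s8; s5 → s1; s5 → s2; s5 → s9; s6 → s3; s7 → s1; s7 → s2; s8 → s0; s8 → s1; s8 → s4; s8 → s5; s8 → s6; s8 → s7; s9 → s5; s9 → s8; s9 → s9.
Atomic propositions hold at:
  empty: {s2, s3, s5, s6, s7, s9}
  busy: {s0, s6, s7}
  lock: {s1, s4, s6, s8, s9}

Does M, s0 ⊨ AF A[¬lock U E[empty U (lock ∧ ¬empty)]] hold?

No

Sat(¬lock) = {s0, s2, s3, s5, s7}
Sat(¬empty) = {s0, s1, s4, s8}
Sat(lock ∧ ¬empty) = {s1, s4, s8}
E[empty U (lock ∧ ¬empty)]: least fixpoint, start Z0 = Sat((lock ∧ ¬empty)) = {s1, s4, s8}, add states in Sat(empty) with some successor in Z. Z1 = {s1, s4, s5, s7, s8, s9}; Z2 = {s1, s2, s4, s5, s7, s8, s9}; Z3 = {s1, s2, s3, s4, s5, s7, s8, s9}; Z4 = {s1, s2, s3, s4, s5, s6, s7, s8, s9}; fixed.
Sat(E[empty U (lock ∧ ¬empty)]) = {s1, s2, s3, s4, s5, s6, s7, s8, s9}
A[¬lock U E[empty U (lock ∧ ¬empty)]]: least fixpoint, start Z0 = Sat(E[empty U (lock ∧ ¬empty)]) = {s1, s2, s3, s4, s5, s6, s7, s8, s9}, add states in Sat(¬lock) with every successor in Z. Already a fixed point.
Sat(A[¬lock U E[empty U (lock ∧ ¬empty)]]) = {s1, s2, s3, s4, s5, s6, s7, s8, s9}
AF A[¬lock U E[empty U (lock ∧ ¬empty)]]: least fixpoint, start Z0 = {s1, s2, s3, s4, s5, s6, s7, s8, s9}, add states with every successor in Z. Already a fixed point.
Sat(AF A[¬lock U E[empty U (lock ∧ ¬empty)]]) = {s1, s2, s3, s4, s5, s6, s7, s8, s9}
s0 ∉ Sat(AF A[¬lock U E[empty U (lock ∧ ¬empty)]]) = {s1, s2, s3, s4, s5, s6, s7, s8, s9}, so the formula does not hold at s0.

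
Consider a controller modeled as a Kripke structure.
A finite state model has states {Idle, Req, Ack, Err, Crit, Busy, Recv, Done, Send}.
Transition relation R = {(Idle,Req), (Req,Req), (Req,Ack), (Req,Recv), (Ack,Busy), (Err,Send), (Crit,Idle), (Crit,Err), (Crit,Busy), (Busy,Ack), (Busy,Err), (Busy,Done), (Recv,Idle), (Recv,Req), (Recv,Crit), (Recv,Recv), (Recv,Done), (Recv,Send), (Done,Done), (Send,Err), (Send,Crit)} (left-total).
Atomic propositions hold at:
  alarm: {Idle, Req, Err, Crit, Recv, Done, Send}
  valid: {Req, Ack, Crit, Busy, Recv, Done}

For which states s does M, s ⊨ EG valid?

EG valid: greatest fixpoint, start Z0 = {Req, Ack, Crit, Busy, Recv, Done}, keep only states in Sat with some successor in Z. Already a fixed point.
Sat(EG valid) = {Req, Ack, Crit, Busy, Recv, Done}

{Req, Ack, Crit, Busy, Recv, Done}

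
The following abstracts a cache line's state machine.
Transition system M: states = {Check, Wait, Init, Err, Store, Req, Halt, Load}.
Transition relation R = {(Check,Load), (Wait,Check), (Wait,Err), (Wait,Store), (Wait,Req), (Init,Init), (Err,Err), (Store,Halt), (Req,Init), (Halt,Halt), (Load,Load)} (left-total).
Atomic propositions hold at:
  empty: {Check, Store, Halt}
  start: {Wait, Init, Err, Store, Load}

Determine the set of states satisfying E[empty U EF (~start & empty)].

Sat(~start) = {Check, Req, Halt}
Sat(~start & empty) = {Check, Halt}
EF (~start & empty): least fixpoint, start Z0 = {Check, Halt}, add states with some successor in Z. Z1 = {Check, Wait, Store, Halt}; fixed.
Sat(EF (~start & empty)) = {Check, Wait, Store, Halt}
E[empty U EF (~start & empty)]: least fixpoint, start Z0 = Sat(EF (~start & empty)) = {Check, Wait, Store, Halt}, add states in Sat(empty) with some successor in Z. Already a fixed point.
Sat(E[empty U EF (~start & empty)]) = {Check, Wait, Store, Halt}

{Check, Wait, Store, Halt}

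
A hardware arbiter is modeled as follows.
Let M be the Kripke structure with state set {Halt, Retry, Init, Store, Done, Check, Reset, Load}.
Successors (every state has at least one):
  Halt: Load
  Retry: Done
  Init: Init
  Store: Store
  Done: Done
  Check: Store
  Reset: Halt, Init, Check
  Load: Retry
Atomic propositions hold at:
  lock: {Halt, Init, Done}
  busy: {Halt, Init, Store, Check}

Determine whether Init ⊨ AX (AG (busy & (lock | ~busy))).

Sat(~busy) = {Retry, Done, Reset, Load}
Sat(lock | ~busy) = {Halt, Retry, Init, Done, Reset, Load}
Sat(busy & (lock | ~busy)) = {Halt, Init}
AG (busy & (lock | ~busy)): greatest fixpoint, start Z0 = {Halt, Init}, keep only states in Sat with every successor in Z. Z1 = {Init}; fixed.
Sat(AG (busy & (lock | ~busy))) = {Init}
Sat(AX (AG (busy & (lock | ~busy)))) = {s : every successor in {Init}} = {Init}
Init ∈ Sat(AX (AG (busy & (lock | ~busy)))) = {Init}, so the formula holds at Init.

Yes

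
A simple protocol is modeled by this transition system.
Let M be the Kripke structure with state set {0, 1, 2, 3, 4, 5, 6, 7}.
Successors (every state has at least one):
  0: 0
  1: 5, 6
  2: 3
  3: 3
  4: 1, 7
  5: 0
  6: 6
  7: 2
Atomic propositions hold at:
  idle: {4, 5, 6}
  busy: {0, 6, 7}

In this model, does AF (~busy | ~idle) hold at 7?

Yes

Sat(~busy) = {1, 2, 3, 4, 5}
Sat(~idle) = {0, 1, 2, 3, 7}
Sat(~busy | ~idle) = {0, 1, 2, 3, 4, 5, 7}
AF (~busy | ~idle): least fixpoint, start Z0 = {0, 1, 2, 3, 4, 5, 7}, add states with every successor in Z. Already a fixed point.
Sat(AF (~busy | ~idle)) = {0, 1, 2, 3, 4, 5, 7}
7 ∈ Sat(AF (~busy | ~idle)) = {0, 1, 2, 3, 4, 5, 7}, so the formula holds at 7.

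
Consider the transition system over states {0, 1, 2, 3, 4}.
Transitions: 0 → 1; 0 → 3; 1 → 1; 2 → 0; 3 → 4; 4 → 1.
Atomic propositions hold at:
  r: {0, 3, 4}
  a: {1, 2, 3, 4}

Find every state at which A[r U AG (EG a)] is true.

{0, 1, 3, 4}

EG a: greatest fixpoint, start Z0 = {1, 2, 3, 4}, keep only states in Sat with some successor in Z. Z1 = {1, 3, 4}; fixed.
Sat(EG a) = {1, 3, 4}
AG (EG a): greatest fixpoint, start Z0 = {1, 3, 4}, keep only states in Sat with every successor in Z. Already a fixed point.
Sat(AG (EG a)) = {1, 3, 4}
A[r U AG (EG a)]: least fixpoint, start Z0 = Sat(AG (EG a)) = {1, 3, 4}, add states in Sat(r) with every successor in Z. Z1 = {0, 1, 3, 4}; fixed.
Sat(A[r U AG (EG a)]) = {0, 1, 3, 4}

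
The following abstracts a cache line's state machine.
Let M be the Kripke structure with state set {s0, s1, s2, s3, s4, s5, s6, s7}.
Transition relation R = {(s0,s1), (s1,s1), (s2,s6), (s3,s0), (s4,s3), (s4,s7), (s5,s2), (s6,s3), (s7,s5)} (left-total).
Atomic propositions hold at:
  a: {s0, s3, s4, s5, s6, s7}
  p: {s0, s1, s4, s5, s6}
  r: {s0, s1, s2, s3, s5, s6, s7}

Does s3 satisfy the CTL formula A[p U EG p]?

EG p: greatest fixpoint, start Z0 = {s0, s1, s4, s5, s6}, keep only states in Sat with some successor in Z. Z1 = {s0, s1}; fixed.
Sat(EG p) = {s0, s1}
A[p U EG p]: least fixpoint, start Z0 = Sat(EG p) = {s0, s1}, add states in Sat(p) with every successor in Z. Already a fixed point.
Sat(A[p U EG p]) = {s0, s1}
s3 ∉ Sat(A[p U EG p]) = {s0, s1}, so the formula does not hold at s3.

No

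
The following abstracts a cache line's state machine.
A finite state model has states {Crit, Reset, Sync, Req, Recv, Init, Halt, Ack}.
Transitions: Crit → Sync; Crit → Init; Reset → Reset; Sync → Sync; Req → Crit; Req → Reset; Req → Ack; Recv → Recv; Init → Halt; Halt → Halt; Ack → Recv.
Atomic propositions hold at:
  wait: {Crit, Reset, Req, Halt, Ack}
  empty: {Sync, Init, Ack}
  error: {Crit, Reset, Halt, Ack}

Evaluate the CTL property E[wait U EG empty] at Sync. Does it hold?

EG empty: greatest fixpoint, start Z0 = {Sync, Init, Ack}, keep only states in Sat with some successor in Z. Z1 = {Sync}; fixed.
Sat(EG empty) = {Sync}
E[wait U EG empty]: least fixpoint, start Z0 = Sat(EG empty) = {Sync}, add states in Sat(wait) with some successor in Z. Z1 = {Crit, Sync}; Z2 = {Crit, Sync, Req}; fixed.
Sat(E[wait U EG empty]) = {Crit, Sync, Req}
Sync ∈ Sat(E[wait U EG empty]) = {Crit, Sync, Req}, so the formula holds at Sync.

Yes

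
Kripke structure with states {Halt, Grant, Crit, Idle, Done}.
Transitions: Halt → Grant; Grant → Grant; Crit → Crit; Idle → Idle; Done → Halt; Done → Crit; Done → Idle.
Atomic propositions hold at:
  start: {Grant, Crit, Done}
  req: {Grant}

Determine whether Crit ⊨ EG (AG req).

No

AG req: greatest fixpoint, start Z0 = {Grant}, keep only states in Sat with every successor in Z. Already a fixed point.
Sat(AG req) = {Grant}
EG (AG req): greatest fixpoint, start Z0 = {Grant}, keep only states in Sat with some successor in Z. Already a fixed point.
Sat(EG (AG req)) = {Grant}
Crit ∉ Sat(EG (AG req)) = {Grant}, so the formula does not hold at Crit.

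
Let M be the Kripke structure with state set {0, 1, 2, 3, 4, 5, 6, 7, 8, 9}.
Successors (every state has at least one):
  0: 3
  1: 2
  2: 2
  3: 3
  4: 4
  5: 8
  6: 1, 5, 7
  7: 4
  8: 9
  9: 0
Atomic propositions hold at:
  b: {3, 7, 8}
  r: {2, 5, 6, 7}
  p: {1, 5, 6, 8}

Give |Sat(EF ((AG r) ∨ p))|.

AG r: greatest fixpoint, start Z0 = {2, 5, 6, 7}, keep only states in Sat with every successor in Z. Z1 = {2}; fixed.
Sat(AG r) = {2}
Sat((AG r) ∨ p) = {1, 2, 5, 6, 8}
EF ((AG r) ∨ p): least fixpoint, start Z0 = {1, 2, 5, 6, 8}, add states with some successor in Z. Already a fixed point.
Sat(EF ((AG r) ∨ p)) = {1, 2, 5, 6, 8}
|Sat(EF ((AG r) ∨ p))| = |{1, 2, 5, 6, 8}| = 5.

5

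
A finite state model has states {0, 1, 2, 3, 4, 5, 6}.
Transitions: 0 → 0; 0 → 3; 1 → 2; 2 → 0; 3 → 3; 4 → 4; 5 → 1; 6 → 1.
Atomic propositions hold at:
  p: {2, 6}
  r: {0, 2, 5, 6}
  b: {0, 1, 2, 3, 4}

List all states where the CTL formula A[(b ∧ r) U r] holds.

{0, 2, 5, 6}

Sat(b ∧ r) = {0, 2}
A[(b ∧ r) U r]: least fixpoint, start Z0 = Sat(r) = {0, 2, 5, 6}, add states in Sat(b ∧ r) with every successor in Z. Already a fixed point.
Sat(A[(b ∧ r) U r]) = {0, 2, 5, 6}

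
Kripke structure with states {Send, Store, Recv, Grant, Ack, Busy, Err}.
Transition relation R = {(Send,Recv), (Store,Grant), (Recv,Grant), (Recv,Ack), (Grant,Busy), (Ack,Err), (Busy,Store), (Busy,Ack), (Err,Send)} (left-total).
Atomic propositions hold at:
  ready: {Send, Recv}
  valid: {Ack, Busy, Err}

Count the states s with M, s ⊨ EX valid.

4

Sat(EX valid) = {s : some successor in {Ack, Busy, Err}} = {Recv, Grant, Ack, Busy}
|Sat(EX valid)| = |{Recv, Grant, Ack, Busy}| = 4.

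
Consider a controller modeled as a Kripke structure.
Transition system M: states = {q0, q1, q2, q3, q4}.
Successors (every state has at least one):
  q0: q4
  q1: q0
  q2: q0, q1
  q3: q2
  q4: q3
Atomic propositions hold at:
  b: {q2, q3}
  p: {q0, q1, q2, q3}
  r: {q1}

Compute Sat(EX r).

{q2}

Sat(EX r) = {s : some successor in {q1}} = {q2}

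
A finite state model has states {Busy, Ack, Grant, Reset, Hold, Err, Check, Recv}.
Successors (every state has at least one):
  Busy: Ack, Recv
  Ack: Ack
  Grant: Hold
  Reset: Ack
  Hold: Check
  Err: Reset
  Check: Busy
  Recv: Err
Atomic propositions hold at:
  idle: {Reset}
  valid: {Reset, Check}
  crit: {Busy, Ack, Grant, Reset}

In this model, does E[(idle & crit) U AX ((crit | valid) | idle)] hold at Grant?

Sat(idle & crit) = {Reset}
Sat(crit | valid) = {Busy, Ack, Grant, Reset, Check}
Sat((crit | valid) | idle) = {Busy, Ack, Grant, Reset, Check}
Sat(AX ((crit | valid) | idle)) = {s : every successor in {Busy, Ack, Grant, Reset, Check}} = {Ack, Reset, Hold, Err, Check}
E[(idle & crit) U AX ((crit | valid) | idle)]: least fixpoint, start Z0 = Sat(AX ((crit | valid) | idle)) = {Ack, Reset, Hold, Err, Check}, add states in Sat(idle & crit) with some successor in Z. Already a fixed point.
Sat(E[(idle & crit) U AX ((crit | valid) | idle)]) = {Ack, Reset, Hold, Err, Check}
Grant ∉ Sat(E[(idle & crit) U AX ((crit | valid) | idle)]) = {Ack, Reset, Hold, Err, Check}, so the formula does not hold at Grant.

No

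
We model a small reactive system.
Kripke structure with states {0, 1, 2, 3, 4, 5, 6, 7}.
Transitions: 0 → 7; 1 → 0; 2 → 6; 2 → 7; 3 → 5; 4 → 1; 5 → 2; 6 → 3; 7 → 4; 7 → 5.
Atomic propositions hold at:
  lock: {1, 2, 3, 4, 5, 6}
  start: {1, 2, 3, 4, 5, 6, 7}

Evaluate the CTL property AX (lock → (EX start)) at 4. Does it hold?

No

Sat(EX start) = {s : some successor in {1, 2, 3, 4, 5, 6, 7}} = {0, 2, 3, 4, 5, 6, 7}
Sat(lock → (EX start)) = {0, 2, 3, 4, 5, 6, 7}
Sat(AX (lock → (EX start))) = {s : every successor in {0, 2, 3, 4, 5, 6, 7}} = {0, 1, 2, 3, 5, 6, 7}
4 ∉ Sat(AX (lock → (EX start))) = {0, 1, 2, 3, 5, 6, 7}, so the formula does not hold at 4.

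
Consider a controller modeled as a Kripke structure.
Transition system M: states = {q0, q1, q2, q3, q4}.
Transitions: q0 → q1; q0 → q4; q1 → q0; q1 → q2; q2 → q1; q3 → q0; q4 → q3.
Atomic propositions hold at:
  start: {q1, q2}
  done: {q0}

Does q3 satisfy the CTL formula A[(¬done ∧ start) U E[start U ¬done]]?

Sat(¬done) = {q1, q2, q3, q4}
Sat(¬done ∧ start) = {q1, q2}
E[start U ¬done]: least fixpoint, start Z0 = Sat(¬done) = {q1, q2, q3, q4}, add states in Sat(start) with some successor in Z. Already a fixed point.
Sat(E[start U ¬done]) = {q1, q2, q3, q4}
A[(¬done ∧ start) U E[start U ¬done]]: least fixpoint, start Z0 = Sat(E[start U ¬done]) = {q1, q2, q3, q4}, add states in Sat(¬done ∧ start) with every successor in Z. Already a fixed point.
Sat(A[(¬done ∧ start) U E[start U ¬done]]) = {q1, q2, q3, q4}
q3 ∈ Sat(A[(¬done ∧ start) U E[start U ¬done]]) = {q1, q2, q3, q4}, so the formula holds at q3.

Yes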